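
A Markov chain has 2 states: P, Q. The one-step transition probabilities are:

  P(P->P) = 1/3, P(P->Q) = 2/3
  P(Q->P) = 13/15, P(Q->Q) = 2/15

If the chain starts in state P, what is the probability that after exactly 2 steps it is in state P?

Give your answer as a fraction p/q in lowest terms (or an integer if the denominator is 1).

Computing P^2 by repeated multiplication:
P^1 =
  P: [1/3, 2/3]
  Q: [13/15, 2/15]
P^2 =
  P: [31/45, 14/45]
  Q: [91/225, 134/225]

(P^2)[P -> P] = 31/45

Answer: 31/45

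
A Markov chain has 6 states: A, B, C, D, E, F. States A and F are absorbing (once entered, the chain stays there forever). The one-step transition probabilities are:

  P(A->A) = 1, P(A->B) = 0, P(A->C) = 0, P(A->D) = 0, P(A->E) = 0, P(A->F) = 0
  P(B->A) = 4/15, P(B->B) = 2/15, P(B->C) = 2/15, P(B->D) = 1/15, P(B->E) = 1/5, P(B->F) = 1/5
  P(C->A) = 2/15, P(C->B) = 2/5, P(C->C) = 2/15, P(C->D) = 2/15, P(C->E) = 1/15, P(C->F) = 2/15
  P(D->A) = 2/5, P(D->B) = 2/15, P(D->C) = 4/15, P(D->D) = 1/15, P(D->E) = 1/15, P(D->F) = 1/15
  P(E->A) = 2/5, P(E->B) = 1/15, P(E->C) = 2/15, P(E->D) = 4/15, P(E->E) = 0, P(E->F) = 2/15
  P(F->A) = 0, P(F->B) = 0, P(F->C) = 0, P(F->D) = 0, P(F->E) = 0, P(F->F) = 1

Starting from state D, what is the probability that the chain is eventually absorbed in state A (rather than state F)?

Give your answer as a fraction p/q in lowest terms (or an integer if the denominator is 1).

Answer: 20526/27565

Derivation:
Let a_i = P(absorbed in A | start in state i).
Boundary conditions: a_A = 1, a_F = 0.
For each transient state i, a_i = sum_j P(i->j) * a_j:
  a_B = 4/15*a_A + 2/15*a_B + 2/15*a_C + 1/15*a_D + 1/5*a_E + 1/5*a_F
  a_C = 2/15*a_A + 2/5*a_B + 2/15*a_C + 2/15*a_D + 1/15*a_E + 2/15*a_F
  a_D = 2/5*a_A + 2/15*a_B + 4/15*a_C + 1/15*a_D + 1/15*a_E + 1/15*a_F
  a_E = 2/5*a_A + 1/15*a_B + 2/15*a_C + 4/15*a_D + 0*a_E + 2/15*a_F

Substituting a_A = 1 and a_F = 0, rearrange to (I - Q) a = r where r[i] = P(i -> A):
  [13/15, -2/15, -1/15, -1/5] . (a_B, a_C, a_D, a_E) = 4/15
  [-2/5, 13/15, -2/15, -1/15] . (a_B, a_C, a_D, a_E) = 2/15
  [-2/15, -4/15, 14/15, -1/15] . (a_B, a_C, a_D, a_E) = 2/5
  [-1/15, -2/15, -4/15, 1] . (a_B, a_C, a_D, a_E) = 2/5

Solving yields:
  a_B = 17252/27565
  a_C = 16892/27565
  a_D = 20526/27565
  a_E = 19902/27565

Starting state is D, so the absorption probability is a_D = 20526/27565.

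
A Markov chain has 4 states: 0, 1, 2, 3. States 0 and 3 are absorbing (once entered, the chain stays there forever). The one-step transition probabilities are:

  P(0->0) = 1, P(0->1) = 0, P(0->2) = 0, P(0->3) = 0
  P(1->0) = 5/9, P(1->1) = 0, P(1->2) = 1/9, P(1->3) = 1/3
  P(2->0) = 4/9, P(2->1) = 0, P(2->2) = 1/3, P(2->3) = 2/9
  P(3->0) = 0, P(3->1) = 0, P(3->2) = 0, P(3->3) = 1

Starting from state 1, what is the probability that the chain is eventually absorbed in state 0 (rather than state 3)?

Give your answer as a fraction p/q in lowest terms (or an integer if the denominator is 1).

Answer: 17/27

Derivation:
Let a_i = P(absorbed in 0 | start in state i).
Boundary conditions: a_0 = 1, a_3 = 0.
For each transient state i, a_i = sum_j P(i->j) * a_j:
  a_1 = 5/9*a_0 + 0*a_1 + 1/9*a_2 + 1/3*a_3
  a_2 = 4/9*a_0 + 0*a_1 + 1/3*a_2 + 2/9*a_3

Substituting a_0 = 1 and a_3 = 0, rearrange to (I - Q) a = r where r[i] = P(i -> 0):
  [1, -1/9] . (a_1, a_2) = 5/9
  [0, 2/3] . (a_1, a_2) = 4/9

Solving yields:
  a_1 = 17/27
  a_2 = 2/3

Starting state is 1, so the absorption probability is a_1 = 17/27.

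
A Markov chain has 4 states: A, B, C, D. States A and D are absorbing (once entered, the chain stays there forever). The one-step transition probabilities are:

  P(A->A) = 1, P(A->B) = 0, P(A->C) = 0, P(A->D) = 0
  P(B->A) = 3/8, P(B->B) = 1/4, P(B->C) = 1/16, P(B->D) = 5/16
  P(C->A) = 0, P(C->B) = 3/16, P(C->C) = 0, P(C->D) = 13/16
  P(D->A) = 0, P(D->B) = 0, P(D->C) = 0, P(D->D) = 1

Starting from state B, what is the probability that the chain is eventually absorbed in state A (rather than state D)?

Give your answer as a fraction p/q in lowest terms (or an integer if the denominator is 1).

Answer: 32/63

Derivation:
Let a_i = P(absorbed in A | start in state i).
Boundary conditions: a_A = 1, a_D = 0.
For each transient state i, a_i = sum_j P(i->j) * a_j:
  a_B = 3/8*a_A + 1/4*a_B + 1/16*a_C + 5/16*a_D
  a_C = 0*a_A + 3/16*a_B + 0*a_C + 13/16*a_D

Substituting a_A = 1 and a_D = 0, rearrange to (I - Q) a = r where r[i] = P(i -> A):
  [3/4, -1/16] . (a_B, a_C) = 3/8
  [-3/16, 1] . (a_B, a_C) = 0

Solving yields:
  a_B = 32/63
  a_C = 2/21

Starting state is B, so the absorption probability is a_B = 32/63.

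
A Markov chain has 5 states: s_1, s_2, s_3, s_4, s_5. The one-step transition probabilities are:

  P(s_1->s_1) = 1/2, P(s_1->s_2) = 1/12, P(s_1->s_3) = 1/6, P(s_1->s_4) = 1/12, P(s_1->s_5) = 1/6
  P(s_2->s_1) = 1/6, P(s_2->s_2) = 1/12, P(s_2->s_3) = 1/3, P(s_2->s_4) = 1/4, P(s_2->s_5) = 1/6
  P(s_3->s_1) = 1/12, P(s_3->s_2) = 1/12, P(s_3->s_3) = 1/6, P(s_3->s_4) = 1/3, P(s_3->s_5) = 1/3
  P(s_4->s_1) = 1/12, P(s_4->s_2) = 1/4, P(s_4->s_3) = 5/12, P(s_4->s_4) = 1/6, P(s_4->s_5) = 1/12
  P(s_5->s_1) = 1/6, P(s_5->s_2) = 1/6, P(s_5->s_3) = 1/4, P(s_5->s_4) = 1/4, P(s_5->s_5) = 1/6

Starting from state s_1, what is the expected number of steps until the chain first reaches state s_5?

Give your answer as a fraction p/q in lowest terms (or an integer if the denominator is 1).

Answer: 2832/539

Derivation:
Let h_i = expected steps to first reach s_5 from state i.
Boundary: h_s_5 = 0.
First-step equations for the other states:
  h_s_1 = 1 + 1/2*h_s_1 + 1/12*h_s_2 + 1/6*h_s_3 + 1/12*h_s_4 + 1/6*h_s_5
  h_s_2 = 1 + 1/6*h_s_1 + 1/12*h_s_2 + 1/3*h_s_3 + 1/4*h_s_4 + 1/6*h_s_5
  h_s_3 = 1 + 1/12*h_s_1 + 1/12*h_s_2 + 1/6*h_s_3 + 1/3*h_s_4 + 1/3*h_s_5
  h_s_4 = 1 + 1/12*h_s_1 + 1/4*h_s_2 + 5/12*h_s_3 + 1/6*h_s_4 + 1/12*h_s_5

Substituting h_s_5 = 0 and rearranging gives the linear system (I - Q) h = 1:
  [1/2, -1/12, -1/6, -1/12] . (h_s_1, h_s_2, h_s_3, h_s_4) = 1
  [-1/6, 11/12, -1/3, -1/4] . (h_s_1, h_s_2, h_s_3, h_s_4) = 1
  [-1/12, -1/12, 5/6, -1/3] . (h_s_1, h_s_2, h_s_3, h_s_4) = 1
  [-1/12, -1/4, -5/12, 5/6] . (h_s_1, h_s_2, h_s_3, h_s_4) = 1

Solving yields:
  h_s_1 = 2832/539
  h_s_2 = 2780/539
  h_s_3 = 2392/539
  h_s_4 = 2960/539

Starting state is s_1, so the expected hitting time is h_s_1 = 2832/539.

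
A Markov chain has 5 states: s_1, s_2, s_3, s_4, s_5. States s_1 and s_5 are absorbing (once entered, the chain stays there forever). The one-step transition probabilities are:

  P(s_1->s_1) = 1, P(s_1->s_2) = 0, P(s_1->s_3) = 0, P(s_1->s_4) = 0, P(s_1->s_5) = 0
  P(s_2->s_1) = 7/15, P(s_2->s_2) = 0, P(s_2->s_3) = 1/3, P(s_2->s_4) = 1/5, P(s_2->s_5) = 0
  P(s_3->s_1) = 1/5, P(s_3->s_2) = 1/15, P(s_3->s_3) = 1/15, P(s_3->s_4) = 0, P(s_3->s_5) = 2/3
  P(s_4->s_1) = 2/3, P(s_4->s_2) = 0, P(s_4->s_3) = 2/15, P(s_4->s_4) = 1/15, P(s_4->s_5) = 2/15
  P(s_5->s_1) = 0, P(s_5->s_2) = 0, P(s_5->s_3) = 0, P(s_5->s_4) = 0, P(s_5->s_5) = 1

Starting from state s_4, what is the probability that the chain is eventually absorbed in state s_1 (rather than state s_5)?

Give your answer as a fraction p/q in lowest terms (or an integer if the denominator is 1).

Answer: 1077/1432

Derivation:
Let a_i = P(absorbed in s_1 | start in state i).
Boundary conditions: a_s_1 = 1, a_s_5 = 0.
For each transient state i, a_i = sum_j P(i->j) * a_j:
  a_s_2 = 7/15*a_s_1 + 0*a_s_2 + 1/3*a_s_3 + 1/5*a_s_4 + 0*a_s_5
  a_s_3 = 1/5*a_s_1 + 1/15*a_s_2 + 1/15*a_s_3 + 0*a_s_4 + 2/3*a_s_5
  a_s_4 = 2/3*a_s_1 + 0*a_s_2 + 2/15*a_s_3 + 1/15*a_s_4 + 2/15*a_s_5

Substituting a_s_1 = 1 and a_s_5 = 0, rearrange to (I - Q) a = r where r[i] = P(i -> s_1):
  [1, -1/3, -1/5] . (a_s_2, a_s_3, a_s_4) = 7/15
  [-1/15, 14/15, 0] . (a_s_2, a_s_3, a_s_4) = 1/5
  [0, -2/15, 14/15] . (a_s_2, a_s_3, a_s_4) = 2/3

Solving yields:
  a_s_2 = 505/716
  a_s_3 = 379/1432
  a_s_4 = 1077/1432

Starting state is s_4, so the absorption probability is a_s_4 = 1077/1432.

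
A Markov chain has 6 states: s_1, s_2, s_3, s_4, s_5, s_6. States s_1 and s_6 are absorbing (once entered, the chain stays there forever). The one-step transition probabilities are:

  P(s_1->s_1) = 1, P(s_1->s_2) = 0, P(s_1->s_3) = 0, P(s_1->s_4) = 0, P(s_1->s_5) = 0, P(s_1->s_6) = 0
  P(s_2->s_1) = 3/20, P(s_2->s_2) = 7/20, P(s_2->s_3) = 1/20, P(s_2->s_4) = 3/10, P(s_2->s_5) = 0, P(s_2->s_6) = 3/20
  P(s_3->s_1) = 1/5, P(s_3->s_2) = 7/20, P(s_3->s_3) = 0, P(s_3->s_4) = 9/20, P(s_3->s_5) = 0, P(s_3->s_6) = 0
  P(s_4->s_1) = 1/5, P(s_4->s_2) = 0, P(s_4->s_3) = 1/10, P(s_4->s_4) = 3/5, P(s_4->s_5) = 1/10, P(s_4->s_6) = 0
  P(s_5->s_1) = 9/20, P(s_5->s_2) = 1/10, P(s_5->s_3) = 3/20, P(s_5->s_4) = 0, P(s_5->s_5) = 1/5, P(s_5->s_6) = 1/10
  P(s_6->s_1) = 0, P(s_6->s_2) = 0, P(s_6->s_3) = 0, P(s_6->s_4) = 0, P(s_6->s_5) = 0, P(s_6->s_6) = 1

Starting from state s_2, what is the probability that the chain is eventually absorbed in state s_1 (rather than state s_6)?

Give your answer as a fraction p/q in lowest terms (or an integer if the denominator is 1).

Let a_i = P(absorbed in s_1 | start in state i).
Boundary conditions: a_s_1 = 1, a_s_6 = 0.
For each transient state i, a_i = sum_j P(i->j) * a_j:
  a_s_2 = 3/20*a_s_1 + 7/20*a_s_2 + 1/20*a_s_3 + 3/10*a_s_4 + 0*a_s_5 + 3/20*a_s_6
  a_s_3 = 1/5*a_s_1 + 7/20*a_s_2 + 0*a_s_3 + 9/20*a_s_4 + 0*a_s_5 + 0*a_s_6
  a_s_4 = 1/5*a_s_1 + 0*a_s_2 + 1/10*a_s_3 + 3/5*a_s_4 + 1/10*a_s_5 + 0*a_s_6
  a_s_5 = 9/20*a_s_1 + 1/10*a_s_2 + 3/20*a_s_3 + 0*a_s_4 + 1/5*a_s_5 + 1/10*a_s_6

Substituting a_s_1 = 1 and a_s_6 = 0, rearrange to (I - Q) a = r where r[i] = P(i -> s_1):
  [13/20, -1/20, -3/10, 0] . (a_s_2, a_s_3, a_s_4, a_s_5) = 3/20
  [-7/20, 1, -9/20, 0] . (a_s_2, a_s_3, a_s_4, a_s_5) = 1/5
  [0, -1/10, 2/5, -1/10] . (a_s_2, a_s_3, a_s_4, a_s_5) = 1/5
  [-1/10, -3/20, 0, 4/5] . (a_s_2, a_s_3, a_s_4, a_s_5) = 9/20

Solving yields:
  a_s_2 = 9328/12913
  a_s_3 = 11197/12913
  a_s_4 = 11888/12913
  a_s_5 = 10529/12913

Starting state is s_2, so the absorption probability is a_s_2 = 9328/12913.

Answer: 9328/12913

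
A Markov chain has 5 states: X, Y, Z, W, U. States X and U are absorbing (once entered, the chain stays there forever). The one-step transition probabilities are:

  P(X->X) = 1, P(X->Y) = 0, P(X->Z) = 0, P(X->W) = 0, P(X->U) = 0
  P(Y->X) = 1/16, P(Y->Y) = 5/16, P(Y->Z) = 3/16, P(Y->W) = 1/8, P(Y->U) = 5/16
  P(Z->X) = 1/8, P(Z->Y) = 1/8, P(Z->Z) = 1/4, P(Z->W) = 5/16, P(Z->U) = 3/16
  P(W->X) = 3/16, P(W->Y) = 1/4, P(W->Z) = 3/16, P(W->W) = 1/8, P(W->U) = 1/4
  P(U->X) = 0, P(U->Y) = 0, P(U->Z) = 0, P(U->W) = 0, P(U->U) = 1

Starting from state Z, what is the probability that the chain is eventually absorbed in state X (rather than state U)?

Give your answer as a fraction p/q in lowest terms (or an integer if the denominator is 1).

Let a_i = P(absorbed in X | start in state i).
Boundary conditions: a_X = 1, a_U = 0.
For each transient state i, a_i = sum_j P(i->j) * a_j:
  a_Y = 1/16*a_X + 5/16*a_Y + 3/16*a_Z + 1/8*a_W + 5/16*a_U
  a_Z = 1/8*a_X + 1/8*a_Y + 1/4*a_Z + 5/16*a_W + 3/16*a_U
  a_W = 3/16*a_X + 1/4*a_Y + 3/16*a_Z + 1/8*a_W + 1/4*a_U

Substituting a_X = 1 and a_U = 0, rearrange to (I - Q) a = r where r[i] = P(i -> X):
  [11/16, -3/16, -1/8] . (a_Y, a_Z, a_W) = 1/16
  [-1/8, 3/4, -5/16] . (a_Y, a_Z, a_W) = 1/8
  [-1/4, -3/16, 7/8] . (a_Y, a_Z, a_W) = 3/16

Solving yields:
  a_Y = 122/477
  a_Z = 517/1431
  a_W = 58/159

Starting state is Z, so the absorption probability is a_Z = 517/1431.

Answer: 517/1431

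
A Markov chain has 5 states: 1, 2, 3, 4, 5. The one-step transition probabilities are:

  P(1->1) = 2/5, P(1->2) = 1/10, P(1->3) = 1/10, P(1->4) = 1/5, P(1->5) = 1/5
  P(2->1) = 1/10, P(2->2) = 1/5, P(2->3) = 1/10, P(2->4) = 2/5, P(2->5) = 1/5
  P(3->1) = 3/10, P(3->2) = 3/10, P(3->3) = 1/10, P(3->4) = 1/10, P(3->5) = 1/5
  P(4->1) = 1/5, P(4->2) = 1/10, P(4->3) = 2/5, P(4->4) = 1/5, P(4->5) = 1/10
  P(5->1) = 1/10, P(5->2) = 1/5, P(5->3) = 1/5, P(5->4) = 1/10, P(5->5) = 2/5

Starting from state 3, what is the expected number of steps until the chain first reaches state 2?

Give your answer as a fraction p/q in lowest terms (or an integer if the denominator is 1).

Answer: 1090/213

Derivation:
Let h_i = expected steps to first reach 2 from state i.
Boundary: h_2 = 0.
First-step equations for the other states:
  h_1 = 1 + 2/5*h_1 + 1/10*h_2 + 1/10*h_3 + 1/5*h_4 + 1/5*h_5
  h_3 = 1 + 3/10*h_1 + 3/10*h_2 + 1/10*h_3 + 1/10*h_4 + 1/5*h_5
  h_4 = 1 + 1/5*h_1 + 1/10*h_2 + 2/5*h_3 + 1/5*h_4 + 1/10*h_5
  h_5 = 1 + 1/10*h_1 + 1/5*h_2 + 1/5*h_3 + 1/10*h_4 + 2/5*h_5

Substituting h_2 = 0 and rearranging gives the linear system (I - Q) h = 1:
  [3/5, -1/10, -1/5, -1/5] . (h_1, h_3, h_4, h_5) = 1
  [-3/10, 9/10, -1/10, -1/5] . (h_1, h_3, h_4, h_5) = 1
  [-1/5, -2/5, 4/5, -1/10] . (h_1, h_3, h_4, h_5) = 1
  [-1/10, -1/5, -1/10, 3/5] . (h_1, h_3, h_4, h_5) = 1

Solving yields:
  h_1 = 1355/213
  h_3 = 1090/213
  h_4 = 1295/213
  h_5 = 1160/213

Starting state is 3, so the expected hitting time is h_3 = 1090/213.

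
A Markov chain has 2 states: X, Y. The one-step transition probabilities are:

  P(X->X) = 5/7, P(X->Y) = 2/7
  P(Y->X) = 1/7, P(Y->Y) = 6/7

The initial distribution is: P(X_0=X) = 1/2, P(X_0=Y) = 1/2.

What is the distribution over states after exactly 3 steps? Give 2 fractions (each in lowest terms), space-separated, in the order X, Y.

Propagating the distribution step by step (d_{t+1} = d_t * P):
d_0 = (X=1/2, Y=1/2)
  d_1[X] = 1/2*5/7 + 1/2*1/7 = 3/7
  d_1[Y] = 1/2*2/7 + 1/2*6/7 = 4/7
d_1 = (X=3/7, Y=4/7)
  d_2[X] = 3/7*5/7 + 4/7*1/7 = 19/49
  d_2[Y] = 3/7*2/7 + 4/7*6/7 = 30/49
d_2 = (X=19/49, Y=30/49)
  d_3[X] = 19/49*5/7 + 30/49*1/7 = 125/343
  d_3[Y] = 19/49*2/7 + 30/49*6/7 = 218/343
d_3 = (X=125/343, Y=218/343)

Answer: 125/343 218/343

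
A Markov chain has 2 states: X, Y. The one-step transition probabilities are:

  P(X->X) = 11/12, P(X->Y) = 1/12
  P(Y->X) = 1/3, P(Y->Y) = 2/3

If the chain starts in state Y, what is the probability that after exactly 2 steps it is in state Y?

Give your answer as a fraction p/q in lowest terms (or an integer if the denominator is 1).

Answer: 17/36

Derivation:
Computing P^2 by repeated multiplication:
P^1 =
  X: [11/12, 1/12]
  Y: [1/3, 2/3]
P^2 =
  X: [125/144, 19/144]
  Y: [19/36, 17/36]

(P^2)[Y -> Y] = 17/36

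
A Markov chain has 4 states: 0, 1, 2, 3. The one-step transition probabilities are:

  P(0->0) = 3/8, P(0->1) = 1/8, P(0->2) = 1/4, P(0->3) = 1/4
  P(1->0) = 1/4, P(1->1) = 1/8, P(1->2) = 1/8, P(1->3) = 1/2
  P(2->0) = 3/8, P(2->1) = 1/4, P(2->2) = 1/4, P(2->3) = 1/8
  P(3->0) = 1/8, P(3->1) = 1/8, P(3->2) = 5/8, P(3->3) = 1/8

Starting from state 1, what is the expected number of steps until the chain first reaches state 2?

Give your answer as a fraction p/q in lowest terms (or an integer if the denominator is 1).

Answer: 200/63

Derivation:
Let h_i = expected steps to first reach 2 from state i.
Boundary: h_2 = 0.
First-step equations for the other states:
  h_0 = 1 + 3/8*h_0 + 1/8*h_1 + 1/4*h_2 + 1/4*h_3
  h_1 = 1 + 1/4*h_0 + 1/8*h_1 + 1/8*h_2 + 1/2*h_3
  h_3 = 1 + 1/8*h_0 + 1/8*h_1 + 5/8*h_2 + 1/8*h_3

Substituting h_2 = 0 and rearranging gives the linear system (I - Q) h = 1:
  [5/8, -1/8, -1/4] . (h_0, h_1, h_3) = 1
  [-1/4, 7/8, -1/2] . (h_0, h_1, h_3) = 1
  [-1/8, -1/8, 7/8] . (h_0, h_1, h_3) = 1

Solving yields:
  h_0 = 64/21
  h_1 = 200/63
  h_3 = 128/63

Starting state is 1, so the expected hitting time is h_1 = 200/63.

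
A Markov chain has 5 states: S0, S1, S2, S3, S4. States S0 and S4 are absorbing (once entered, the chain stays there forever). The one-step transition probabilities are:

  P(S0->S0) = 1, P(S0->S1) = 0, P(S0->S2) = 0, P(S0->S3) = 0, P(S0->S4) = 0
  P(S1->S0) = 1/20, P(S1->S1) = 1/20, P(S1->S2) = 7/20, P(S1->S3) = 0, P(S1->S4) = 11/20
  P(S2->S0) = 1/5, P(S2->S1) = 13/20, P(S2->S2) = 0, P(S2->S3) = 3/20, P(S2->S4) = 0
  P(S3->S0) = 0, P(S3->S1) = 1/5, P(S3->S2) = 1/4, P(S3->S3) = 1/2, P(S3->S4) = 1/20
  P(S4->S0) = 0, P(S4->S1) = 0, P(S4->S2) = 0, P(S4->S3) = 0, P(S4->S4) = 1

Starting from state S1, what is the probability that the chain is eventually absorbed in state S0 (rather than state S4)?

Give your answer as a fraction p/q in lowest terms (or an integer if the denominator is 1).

Let a_i = P(absorbed in S0 | start in state i).
Boundary conditions: a_S0 = 1, a_S4 = 0.
For each transient state i, a_i = sum_j P(i->j) * a_j:
  a_S1 = 1/20*a_S0 + 1/20*a_S1 + 7/20*a_S2 + 0*a_S3 + 11/20*a_S4
  a_S2 = 1/5*a_S0 + 13/20*a_S1 + 0*a_S2 + 3/20*a_S3 + 0*a_S4
  a_S3 = 0*a_S0 + 1/5*a_S1 + 1/4*a_S2 + 1/2*a_S3 + 1/20*a_S4

Substituting a_S0 = 1 and a_S4 = 0, rearrange to (I - Q) a = r where r[i] = P(i -> S0):
  [19/20, -7/20, 0] . (a_S1, a_S2, a_S3) = 1/20
  [-13/20, 1, -3/20] . (a_S1, a_S2, a_S3) = 1/5
  [-1/5, -1/4, 1/2] . (a_S1, a_S2, a_S3) = 0

Solving yields:
  a_S1 = 465/2521
  a_S2 = 902/2521
  a_S3 = 637/2521

Starting state is S1, so the absorption probability is a_S1 = 465/2521.

Answer: 465/2521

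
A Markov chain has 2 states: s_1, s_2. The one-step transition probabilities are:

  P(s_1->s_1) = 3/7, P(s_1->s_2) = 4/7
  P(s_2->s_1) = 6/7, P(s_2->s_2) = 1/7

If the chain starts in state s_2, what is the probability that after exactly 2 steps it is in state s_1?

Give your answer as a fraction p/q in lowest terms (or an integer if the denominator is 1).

Computing P^2 by repeated multiplication:
P^1 =
  s_1: [3/7, 4/7]
  s_2: [6/7, 1/7]
P^2 =
  s_1: [33/49, 16/49]
  s_2: [24/49, 25/49]

(P^2)[s_2 -> s_1] = 24/49

Answer: 24/49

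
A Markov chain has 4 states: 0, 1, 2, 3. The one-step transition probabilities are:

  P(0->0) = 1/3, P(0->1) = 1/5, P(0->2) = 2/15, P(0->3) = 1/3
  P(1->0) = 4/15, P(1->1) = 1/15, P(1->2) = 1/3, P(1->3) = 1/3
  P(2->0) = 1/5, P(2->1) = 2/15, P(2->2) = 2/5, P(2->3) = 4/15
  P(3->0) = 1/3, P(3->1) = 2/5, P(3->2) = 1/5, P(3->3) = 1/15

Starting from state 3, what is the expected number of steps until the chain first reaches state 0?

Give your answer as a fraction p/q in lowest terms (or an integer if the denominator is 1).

Answer: 930/259

Derivation:
Let h_i = expected steps to first reach 0 from state i.
Boundary: h_0 = 0.
First-step equations for the other states:
  h_1 = 1 + 4/15*h_0 + 1/15*h_1 + 1/3*h_2 + 1/3*h_3
  h_2 = 1 + 1/5*h_0 + 2/15*h_1 + 2/5*h_2 + 4/15*h_3
  h_3 = 1 + 1/3*h_0 + 2/5*h_1 + 1/5*h_2 + 1/15*h_3

Substituting h_0 = 0 and rearranging gives the linear system (I - Q) h = 1:
  [14/15, -1/3, -1/3] . (h_1, h_2, h_3) = 1
  [-2/15, 3/5, -4/15] . (h_1, h_2, h_3) = 1
  [-2/5, -1/5, 14/15] . (h_1, h_2, h_3) = 1

Solving yields:
  h_1 = 990/259
  h_2 = 1065/259
  h_3 = 930/259

Starting state is 3, so the expected hitting time is h_3 = 930/259.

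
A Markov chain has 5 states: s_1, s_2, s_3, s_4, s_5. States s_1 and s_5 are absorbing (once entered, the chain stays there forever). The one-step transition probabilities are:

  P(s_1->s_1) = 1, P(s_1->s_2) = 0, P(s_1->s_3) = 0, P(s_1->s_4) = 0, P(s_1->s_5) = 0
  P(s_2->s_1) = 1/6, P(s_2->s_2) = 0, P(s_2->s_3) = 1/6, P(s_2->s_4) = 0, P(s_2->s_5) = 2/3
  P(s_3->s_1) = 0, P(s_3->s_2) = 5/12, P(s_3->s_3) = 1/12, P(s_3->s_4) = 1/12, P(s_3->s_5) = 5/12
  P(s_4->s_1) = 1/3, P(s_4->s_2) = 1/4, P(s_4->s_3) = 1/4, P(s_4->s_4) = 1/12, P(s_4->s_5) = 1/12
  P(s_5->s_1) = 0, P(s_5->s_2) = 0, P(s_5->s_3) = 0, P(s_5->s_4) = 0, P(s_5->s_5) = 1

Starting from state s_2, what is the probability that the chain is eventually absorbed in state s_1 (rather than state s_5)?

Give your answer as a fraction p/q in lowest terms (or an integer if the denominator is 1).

Answer: 61/325

Derivation:
Let a_i = P(absorbed in s_1 | start in state i).
Boundary conditions: a_s_1 = 1, a_s_5 = 0.
For each transient state i, a_i = sum_j P(i->j) * a_j:
  a_s_2 = 1/6*a_s_1 + 0*a_s_2 + 1/6*a_s_3 + 0*a_s_4 + 2/3*a_s_5
  a_s_3 = 0*a_s_1 + 5/12*a_s_2 + 1/12*a_s_3 + 1/12*a_s_4 + 5/12*a_s_5
  a_s_4 = 1/3*a_s_1 + 1/4*a_s_2 + 1/4*a_s_3 + 1/12*a_s_4 + 1/12*a_s_5

Substituting a_s_1 = 1 and a_s_5 = 0, rearrange to (I - Q) a = r where r[i] = P(i -> s_1):
  [1, -1/6, 0] . (a_s_2, a_s_3, a_s_4) = 1/6
  [-5/12, 11/12, -1/12] . (a_s_2, a_s_3, a_s_4) = 0
  [-1/4, -1/4, 11/12] . (a_s_2, a_s_3, a_s_4) = 1/3

Solving yields:
  a_s_2 = 61/325
  a_s_3 = 41/325
  a_s_4 = 146/325

Starting state is s_2, so the absorption probability is a_s_2 = 61/325.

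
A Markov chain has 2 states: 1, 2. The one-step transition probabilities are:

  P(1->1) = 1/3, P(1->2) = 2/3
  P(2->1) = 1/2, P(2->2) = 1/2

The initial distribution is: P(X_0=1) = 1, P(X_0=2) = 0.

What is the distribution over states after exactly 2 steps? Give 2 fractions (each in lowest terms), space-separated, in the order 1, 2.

Answer: 4/9 5/9

Derivation:
Propagating the distribution step by step (d_{t+1} = d_t * P):
d_0 = (1=1, 2=0)
  d_1[1] = 1*1/3 + 0*1/2 = 1/3
  d_1[2] = 1*2/3 + 0*1/2 = 2/3
d_1 = (1=1/3, 2=2/3)
  d_2[1] = 1/3*1/3 + 2/3*1/2 = 4/9
  d_2[2] = 1/3*2/3 + 2/3*1/2 = 5/9
d_2 = (1=4/9, 2=5/9)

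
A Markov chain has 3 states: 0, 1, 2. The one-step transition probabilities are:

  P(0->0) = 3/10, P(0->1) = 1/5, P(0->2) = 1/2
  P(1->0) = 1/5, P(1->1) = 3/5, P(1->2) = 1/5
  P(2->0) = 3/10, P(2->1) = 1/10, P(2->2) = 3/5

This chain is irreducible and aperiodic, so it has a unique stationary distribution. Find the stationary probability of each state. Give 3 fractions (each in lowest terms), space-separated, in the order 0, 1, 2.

The stationary distribution satisfies pi = pi * P, i.e.:
  pi_0 = 3/10*pi_0 + 1/5*pi_1 + 3/10*pi_2
  pi_1 = 1/5*pi_0 + 3/5*pi_1 + 1/10*pi_2
  pi_2 = 1/2*pi_0 + 1/5*pi_1 + 3/5*pi_2
with normalization: pi_0 + pi_1 + pi_2 = 1.

Using the first 2 balance equations plus normalization, the linear system A*pi = b is:
  [-7/10, 1/5, 3/10] . pi = 0
  [1/5, -2/5, 1/10] . pi = 0
  [1, 1, 1] . pi = 1

Solving yields:
  pi_0 = 14/51
  pi_1 = 13/51
  pi_2 = 8/17

Verification (pi * P):
  14/51*3/10 + 13/51*1/5 + 8/17*3/10 = 14/51 = pi_0  (ok)
  14/51*1/5 + 13/51*3/5 + 8/17*1/10 = 13/51 = pi_1  (ok)
  14/51*1/2 + 13/51*1/5 + 8/17*3/5 = 8/17 = pi_2  (ok)

Answer: 14/51 13/51 8/17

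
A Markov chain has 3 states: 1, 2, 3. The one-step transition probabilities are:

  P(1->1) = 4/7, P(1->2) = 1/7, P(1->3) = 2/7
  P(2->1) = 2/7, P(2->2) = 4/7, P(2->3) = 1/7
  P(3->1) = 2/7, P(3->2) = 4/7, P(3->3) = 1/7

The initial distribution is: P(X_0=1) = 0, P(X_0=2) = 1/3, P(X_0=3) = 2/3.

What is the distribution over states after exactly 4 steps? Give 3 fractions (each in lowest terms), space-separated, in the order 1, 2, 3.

Answer: 954/2401 970/2401 477/2401

Derivation:
Propagating the distribution step by step (d_{t+1} = d_t * P):
d_0 = (1=0, 2=1/3, 3=2/3)
  d_1[1] = 0*4/7 + 1/3*2/7 + 2/3*2/7 = 2/7
  d_1[2] = 0*1/7 + 1/3*4/7 + 2/3*4/7 = 4/7
  d_1[3] = 0*2/7 + 1/3*1/7 + 2/3*1/7 = 1/7
d_1 = (1=2/7, 2=4/7, 3=1/7)
  d_2[1] = 2/7*4/7 + 4/7*2/7 + 1/7*2/7 = 18/49
  d_2[2] = 2/7*1/7 + 4/7*4/7 + 1/7*4/7 = 22/49
  d_2[3] = 2/7*2/7 + 4/7*1/7 + 1/7*1/7 = 9/49
d_2 = (1=18/49, 2=22/49, 3=9/49)
  d_3[1] = 18/49*4/7 + 22/49*2/7 + 9/49*2/7 = 134/343
  d_3[2] = 18/49*1/7 + 22/49*4/7 + 9/49*4/7 = 142/343
  d_3[3] = 18/49*2/7 + 22/49*1/7 + 9/49*1/7 = 67/343
d_3 = (1=134/343, 2=142/343, 3=67/343)
  d_4[1] = 134/343*4/7 + 142/343*2/7 + 67/343*2/7 = 954/2401
  d_4[2] = 134/343*1/7 + 142/343*4/7 + 67/343*4/7 = 970/2401
  d_4[3] = 134/343*2/7 + 142/343*1/7 + 67/343*1/7 = 477/2401
d_4 = (1=954/2401, 2=970/2401, 3=477/2401)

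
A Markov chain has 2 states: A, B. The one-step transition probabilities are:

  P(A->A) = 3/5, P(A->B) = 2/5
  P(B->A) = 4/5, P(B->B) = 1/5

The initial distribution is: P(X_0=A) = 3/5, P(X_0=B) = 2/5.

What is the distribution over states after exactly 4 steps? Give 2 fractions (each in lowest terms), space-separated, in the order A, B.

Answer: 2083/3125 1042/3125

Derivation:
Propagating the distribution step by step (d_{t+1} = d_t * P):
d_0 = (A=3/5, B=2/5)
  d_1[A] = 3/5*3/5 + 2/5*4/5 = 17/25
  d_1[B] = 3/5*2/5 + 2/5*1/5 = 8/25
d_1 = (A=17/25, B=8/25)
  d_2[A] = 17/25*3/5 + 8/25*4/5 = 83/125
  d_2[B] = 17/25*2/5 + 8/25*1/5 = 42/125
d_2 = (A=83/125, B=42/125)
  d_3[A] = 83/125*3/5 + 42/125*4/5 = 417/625
  d_3[B] = 83/125*2/5 + 42/125*1/5 = 208/625
d_3 = (A=417/625, B=208/625)
  d_4[A] = 417/625*3/5 + 208/625*4/5 = 2083/3125
  d_4[B] = 417/625*2/5 + 208/625*1/5 = 1042/3125
d_4 = (A=2083/3125, B=1042/3125)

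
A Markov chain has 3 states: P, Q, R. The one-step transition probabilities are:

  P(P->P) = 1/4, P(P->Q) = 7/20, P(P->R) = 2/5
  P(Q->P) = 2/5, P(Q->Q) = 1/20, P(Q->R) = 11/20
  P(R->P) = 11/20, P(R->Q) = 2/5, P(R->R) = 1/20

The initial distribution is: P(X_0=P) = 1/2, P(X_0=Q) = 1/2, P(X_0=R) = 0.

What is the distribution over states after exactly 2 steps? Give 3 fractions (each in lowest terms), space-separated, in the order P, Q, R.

Answer: 169/400 251/800 211/800

Derivation:
Propagating the distribution step by step (d_{t+1} = d_t * P):
d_0 = (P=1/2, Q=1/2, R=0)
  d_1[P] = 1/2*1/4 + 1/2*2/5 + 0*11/20 = 13/40
  d_1[Q] = 1/2*7/20 + 1/2*1/20 + 0*2/5 = 1/5
  d_1[R] = 1/2*2/5 + 1/2*11/20 + 0*1/20 = 19/40
d_1 = (P=13/40, Q=1/5, R=19/40)
  d_2[P] = 13/40*1/4 + 1/5*2/5 + 19/40*11/20 = 169/400
  d_2[Q] = 13/40*7/20 + 1/5*1/20 + 19/40*2/5 = 251/800
  d_2[R] = 13/40*2/5 + 1/5*11/20 + 19/40*1/20 = 211/800
d_2 = (P=169/400, Q=251/800, R=211/800)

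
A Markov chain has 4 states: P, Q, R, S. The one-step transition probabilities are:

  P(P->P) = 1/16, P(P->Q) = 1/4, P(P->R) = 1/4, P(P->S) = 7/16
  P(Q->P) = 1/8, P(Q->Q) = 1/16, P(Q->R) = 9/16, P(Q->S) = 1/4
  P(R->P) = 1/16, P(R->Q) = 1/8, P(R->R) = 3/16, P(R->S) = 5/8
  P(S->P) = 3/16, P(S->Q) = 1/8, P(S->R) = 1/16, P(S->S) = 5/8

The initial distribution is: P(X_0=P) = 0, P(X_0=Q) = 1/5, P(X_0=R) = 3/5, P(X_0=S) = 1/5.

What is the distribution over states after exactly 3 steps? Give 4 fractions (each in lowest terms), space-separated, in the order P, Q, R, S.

Propagating the distribution step by step (d_{t+1} = d_t * P):
d_0 = (P=0, Q=1/5, R=3/5, S=1/5)
  d_1[P] = 0*1/16 + 1/5*1/8 + 3/5*1/16 + 1/5*3/16 = 1/10
  d_1[Q] = 0*1/4 + 1/5*1/16 + 3/5*1/8 + 1/5*1/8 = 9/80
  d_1[R] = 0*1/4 + 1/5*9/16 + 3/5*3/16 + 1/5*1/16 = 19/80
  d_1[S] = 0*7/16 + 1/5*1/4 + 3/5*5/8 + 1/5*5/8 = 11/20
d_1 = (P=1/10, Q=9/80, R=19/80, S=11/20)
  d_2[P] = 1/10*1/16 + 9/80*1/8 + 19/80*1/16 + 11/20*3/16 = 177/1280
  d_2[Q] = 1/10*1/4 + 9/80*1/16 + 19/80*1/8 + 11/20*1/8 = 167/1280
  d_2[R] = 1/10*1/4 + 9/80*9/16 + 19/80*3/16 + 11/20*1/16 = 107/640
  d_2[S] = 1/10*7/16 + 9/80*1/4 + 19/80*5/8 + 11/20*5/8 = 361/640
d_2 = (P=177/1280, Q=167/1280, R=107/640, S=361/640)
  d_3[P] = 177/1280*1/16 + 167/1280*1/8 + 107/640*1/16 + 361/640*3/16 = 2891/20480
  d_3[Q] = 177/1280*1/4 + 167/1280*1/16 + 107/640*1/8 + 361/640*1/8 = 2747/20480
  d_3[R] = 177/1280*1/4 + 167/1280*9/16 + 107/640*3/16 + 361/640*1/16 = 715/4096
  d_3[S] = 177/1280*7/16 + 167/1280*1/4 + 107/640*5/8 + 361/640*5/8 = 11267/20480
d_3 = (P=2891/20480, Q=2747/20480, R=715/4096, S=11267/20480)

Answer: 2891/20480 2747/20480 715/4096 11267/20480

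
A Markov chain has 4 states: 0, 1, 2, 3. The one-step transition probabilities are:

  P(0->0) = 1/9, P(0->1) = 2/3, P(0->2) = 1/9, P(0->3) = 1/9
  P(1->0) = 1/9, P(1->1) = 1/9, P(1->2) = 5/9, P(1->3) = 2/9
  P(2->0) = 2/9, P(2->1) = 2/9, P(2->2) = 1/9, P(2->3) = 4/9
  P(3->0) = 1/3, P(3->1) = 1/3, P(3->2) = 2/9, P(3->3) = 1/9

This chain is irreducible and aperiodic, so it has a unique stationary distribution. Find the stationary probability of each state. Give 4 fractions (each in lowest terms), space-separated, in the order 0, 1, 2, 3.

Answer: 252/1303 392/1303 353/1303 306/1303

Derivation:
The stationary distribution satisfies pi = pi * P, i.e.:
  pi_0 = 1/9*pi_0 + 1/9*pi_1 + 2/9*pi_2 + 1/3*pi_3
  pi_1 = 2/3*pi_0 + 1/9*pi_1 + 2/9*pi_2 + 1/3*pi_3
  pi_2 = 1/9*pi_0 + 5/9*pi_1 + 1/9*pi_2 + 2/9*pi_3
  pi_3 = 1/9*pi_0 + 2/9*pi_1 + 4/9*pi_2 + 1/9*pi_3
with normalization: pi_0 + pi_1 + pi_2 + pi_3 = 1.

Using the first 3 balance equations plus normalization, the linear system A*pi = b is:
  [-8/9, 1/9, 2/9, 1/3] . pi = 0
  [2/3, -8/9, 2/9, 1/3] . pi = 0
  [1/9, 5/9, -8/9, 2/9] . pi = 0
  [1, 1, 1, 1] . pi = 1

Solving yields:
  pi_0 = 252/1303
  pi_1 = 392/1303
  pi_2 = 353/1303
  pi_3 = 306/1303

Verification (pi * P):
  252/1303*1/9 + 392/1303*1/9 + 353/1303*2/9 + 306/1303*1/3 = 252/1303 = pi_0  (ok)
  252/1303*2/3 + 392/1303*1/9 + 353/1303*2/9 + 306/1303*1/3 = 392/1303 = pi_1  (ok)
  252/1303*1/9 + 392/1303*5/9 + 353/1303*1/9 + 306/1303*2/9 = 353/1303 = pi_2  (ok)
  252/1303*1/9 + 392/1303*2/9 + 353/1303*4/9 + 306/1303*1/9 = 306/1303 = pi_3  (ok)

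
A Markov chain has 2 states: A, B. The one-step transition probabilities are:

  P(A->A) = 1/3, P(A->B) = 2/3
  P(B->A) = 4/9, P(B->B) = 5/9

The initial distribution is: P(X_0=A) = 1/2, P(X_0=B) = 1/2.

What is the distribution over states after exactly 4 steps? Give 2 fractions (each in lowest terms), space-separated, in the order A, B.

Answer: 5249/13122 7873/13122

Derivation:
Propagating the distribution step by step (d_{t+1} = d_t * P):
d_0 = (A=1/2, B=1/2)
  d_1[A] = 1/2*1/3 + 1/2*4/9 = 7/18
  d_1[B] = 1/2*2/3 + 1/2*5/9 = 11/18
d_1 = (A=7/18, B=11/18)
  d_2[A] = 7/18*1/3 + 11/18*4/9 = 65/162
  d_2[B] = 7/18*2/3 + 11/18*5/9 = 97/162
d_2 = (A=65/162, B=97/162)
  d_3[A] = 65/162*1/3 + 97/162*4/9 = 583/1458
  d_3[B] = 65/162*2/3 + 97/162*5/9 = 875/1458
d_3 = (A=583/1458, B=875/1458)
  d_4[A] = 583/1458*1/3 + 875/1458*4/9 = 5249/13122
  d_4[B] = 583/1458*2/3 + 875/1458*5/9 = 7873/13122
d_4 = (A=5249/13122, B=7873/13122)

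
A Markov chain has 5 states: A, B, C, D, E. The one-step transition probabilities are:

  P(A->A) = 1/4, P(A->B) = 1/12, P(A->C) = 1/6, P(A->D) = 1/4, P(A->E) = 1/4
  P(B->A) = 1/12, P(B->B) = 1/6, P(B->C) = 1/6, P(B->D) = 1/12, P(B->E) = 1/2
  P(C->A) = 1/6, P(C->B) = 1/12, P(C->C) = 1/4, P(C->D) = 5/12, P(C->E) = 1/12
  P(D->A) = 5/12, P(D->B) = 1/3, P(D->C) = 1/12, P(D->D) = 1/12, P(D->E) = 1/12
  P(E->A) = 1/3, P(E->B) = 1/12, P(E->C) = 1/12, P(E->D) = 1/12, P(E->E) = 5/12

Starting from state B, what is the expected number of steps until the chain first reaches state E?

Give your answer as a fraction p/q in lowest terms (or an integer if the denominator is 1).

Answer: 15288/4799

Derivation:
Let h_i = expected steps to first reach E from state i.
Boundary: h_E = 0.
First-step equations for the other states:
  h_A = 1 + 1/4*h_A + 1/12*h_B + 1/6*h_C + 1/4*h_D + 1/4*h_E
  h_B = 1 + 1/12*h_A + 1/6*h_B + 1/6*h_C + 1/12*h_D + 1/2*h_E
  h_C = 1 + 1/6*h_A + 1/12*h_B + 1/4*h_C + 5/12*h_D + 1/12*h_E
  h_D = 1 + 5/12*h_A + 1/3*h_B + 1/12*h_C + 1/12*h_D + 1/12*h_E

Substituting h_E = 0 and rearranging gives the linear system (I - Q) h = 1:
  [3/4, -1/12, -1/6, -1/4] . (h_A, h_B, h_C, h_D) = 1
  [-1/12, 5/6, -1/6, -1/12] . (h_A, h_B, h_C, h_D) = 1
  [-1/6, -1/12, 3/4, -5/12] . (h_A, h_B, h_C, h_D) = 1
  [-5/12, -1/3, -1/12, 11/12] . (h_A, h_B, h_C, h_D) = 1

Solving yields:
  h_A = 21384/4799
  h_B = 15288/4799
  h_C = 25536/4799
  h_D = 22836/4799

Starting state is B, so the expected hitting time is h_B = 15288/4799.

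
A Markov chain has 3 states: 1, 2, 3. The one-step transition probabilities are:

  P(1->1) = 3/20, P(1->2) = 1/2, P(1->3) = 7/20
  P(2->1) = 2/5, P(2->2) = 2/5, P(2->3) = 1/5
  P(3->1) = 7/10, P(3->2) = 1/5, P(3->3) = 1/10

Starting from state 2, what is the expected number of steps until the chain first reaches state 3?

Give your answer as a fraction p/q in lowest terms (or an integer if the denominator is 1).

Let h_i = expected steps to first reach 3 from state i.
Boundary: h_3 = 0.
First-step equations for the other states:
  h_1 = 1 + 3/20*h_1 + 1/2*h_2 + 7/20*h_3
  h_2 = 1 + 2/5*h_1 + 2/5*h_2 + 1/5*h_3

Substituting h_3 = 0 and rearranging gives the linear system (I - Q) h = 1:
  [17/20, -1/2] . (h_1, h_2) = 1
  [-2/5, 3/5] . (h_1, h_2) = 1

Solving yields:
  h_1 = 110/31
  h_2 = 125/31

Starting state is 2, so the expected hitting time is h_2 = 125/31.

Answer: 125/31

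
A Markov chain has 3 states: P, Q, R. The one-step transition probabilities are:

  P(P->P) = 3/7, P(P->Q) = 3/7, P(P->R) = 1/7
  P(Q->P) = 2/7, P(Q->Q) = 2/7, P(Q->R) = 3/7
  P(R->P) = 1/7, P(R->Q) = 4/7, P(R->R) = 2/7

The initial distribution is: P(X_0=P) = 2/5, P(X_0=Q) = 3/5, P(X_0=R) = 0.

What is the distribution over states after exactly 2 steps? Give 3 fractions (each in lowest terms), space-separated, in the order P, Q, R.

Propagating the distribution step by step (d_{t+1} = d_t * P):
d_0 = (P=2/5, Q=3/5, R=0)
  d_1[P] = 2/5*3/7 + 3/5*2/7 + 0*1/7 = 12/35
  d_1[Q] = 2/5*3/7 + 3/5*2/7 + 0*4/7 = 12/35
  d_1[R] = 2/5*1/7 + 3/5*3/7 + 0*2/7 = 11/35
d_1 = (P=12/35, Q=12/35, R=11/35)
  d_2[P] = 12/35*3/7 + 12/35*2/7 + 11/35*1/7 = 71/245
  d_2[Q] = 12/35*3/7 + 12/35*2/7 + 11/35*4/7 = 104/245
  d_2[R] = 12/35*1/7 + 12/35*3/7 + 11/35*2/7 = 2/7
d_2 = (P=71/245, Q=104/245, R=2/7)

Answer: 71/245 104/245 2/7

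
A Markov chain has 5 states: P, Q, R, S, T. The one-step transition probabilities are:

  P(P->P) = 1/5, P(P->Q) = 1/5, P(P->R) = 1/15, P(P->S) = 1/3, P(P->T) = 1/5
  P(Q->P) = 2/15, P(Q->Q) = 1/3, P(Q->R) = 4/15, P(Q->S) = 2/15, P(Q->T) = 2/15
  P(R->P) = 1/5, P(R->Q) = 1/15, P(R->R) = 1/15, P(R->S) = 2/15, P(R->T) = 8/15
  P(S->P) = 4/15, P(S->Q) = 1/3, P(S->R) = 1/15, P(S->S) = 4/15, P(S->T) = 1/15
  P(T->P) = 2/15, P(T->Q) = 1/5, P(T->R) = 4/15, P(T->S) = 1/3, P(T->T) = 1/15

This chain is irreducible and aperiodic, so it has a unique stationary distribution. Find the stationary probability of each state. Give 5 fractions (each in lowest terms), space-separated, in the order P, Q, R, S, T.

Answer: 4973/26493 6469/26493 4006/26493 2105/8831 4730/26493

Derivation:
The stationary distribution satisfies pi = pi * P, i.e.:
  pi_P = 1/5*pi_P + 2/15*pi_Q + 1/5*pi_R + 4/15*pi_S + 2/15*pi_T
  pi_Q = 1/5*pi_P + 1/3*pi_Q + 1/15*pi_R + 1/3*pi_S + 1/5*pi_T
  pi_R = 1/15*pi_P + 4/15*pi_Q + 1/15*pi_R + 1/15*pi_S + 4/15*pi_T
  pi_S = 1/3*pi_P + 2/15*pi_Q + 2/15*pi_R + 4/15*pi_S + 1/3*pi_T
  pi_T = 1/5*pi_P + 2/15*pi_Q + 8/15*pi_R + 1/15*pi_S + 1/15*pi_T
with normalization: pi_P + pi_Q + pi_R + pi_S + pi_T = 1.

Using the first 4 balance equations plus normalization, the linear system A*pi = b is:
  [-4/5, 2/15, 1/5, 4/15, 2/15] . pi = 0
  [1/5, -2/3, 1/15, 1/3, 1/5] . pi = 0
  [1/15, 4/15, -14/15, 1/15, 4/15] . pi = 0
  [1/3, 2/15, 2/15, -11/15, 1/3] . pi = 0
  [1, 1, 1, 1, 1] . pi = 1

Solving yields:
  pi_P = 4973/26493
  pi_Q = 6469/26493
  pi_R = 4006/26493
  pi_S = 2105/8831
  pi_T = 4730/26493

Verification (pi * P):
  4973/26493*1/5 + 6469/26493*2/15 + 4006/26493*1/5 + 2105/8831*4/15 + 4730/26493*2/15 = 4973/26493 = pi_P  (ok)
  4973/26493*1/5 + 6469/26493*1/3 + 4006/26493*1/15 + 2105/8831*1/3 + 4730/26493*1/5 = 6469/26493 = pi_Q  (ok)
  4973/26493*1/15 + 6469/26493*4/15 + 4006/26493*1/15 + 2105/8831*1/15 + 4730/26493*4/15 = 4006/26493 = pi_R  (ok)
  4973/26493*1/3 + 6469/26493*2/15 + 4006/26493*2/15 + 2105/8831*4/15 + 4730/26493*1/3 = 2105/8831 = pi_S  (ok)
  4973/26493*1/5 + 6469/26493*2/15 + 4006/26493*8/15 + 2105/8831*1/15 + 4730/26493*1/15 = 4730/26493 = pi_T  (ok)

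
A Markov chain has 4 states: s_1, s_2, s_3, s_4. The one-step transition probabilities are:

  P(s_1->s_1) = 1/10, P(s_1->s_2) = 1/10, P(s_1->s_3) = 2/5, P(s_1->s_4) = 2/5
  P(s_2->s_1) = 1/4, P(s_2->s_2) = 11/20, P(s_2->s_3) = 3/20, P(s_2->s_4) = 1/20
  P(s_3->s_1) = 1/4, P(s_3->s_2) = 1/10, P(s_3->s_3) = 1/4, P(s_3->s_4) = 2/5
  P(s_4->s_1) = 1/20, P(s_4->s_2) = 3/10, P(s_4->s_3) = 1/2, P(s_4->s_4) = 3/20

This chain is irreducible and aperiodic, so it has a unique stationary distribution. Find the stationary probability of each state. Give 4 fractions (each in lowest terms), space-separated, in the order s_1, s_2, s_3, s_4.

Answer: 53/303 82/303 94/303 74/303

Derivation:
The stationary distribution satisfies pi = pi * P, i.e.:
  pi_s_1 = 1/10*pi_s_1 + 1/4*pi_s_2 + 1/4*pi_s_3 + 1/20*pi_s_4
  pi_s_2 = 1/10*pi_s_1 + 11/20*pi_s_2 + 1/10*pi_s_3 + 3/10*pi_s_4
  pi_s_3 = 2/5*pi_s_1 + 3/20*pi_s_2 + 1/4*pi_s_3 + 1/2*pi_s_4
  pi_s_4 = 2/5*pi_s_1 + 1/20*pi_s_2 + 2/5*pi_s_3 + 3/20*pi_s_4
with normalization: pi_s_1 + pi_s_2 + pi_s_3 + pi_s_4 = 1.

Using the first 3 balance equations plus normalization, the linear system A*pi = b is:
  [-9/10, 1/4, 1/4, 1/20] . pi = 0
  [1/10, -9/20, 1/10, 3/10] . pi = 0
  [2/5, 3/20, -3/4, 1/2] . pi = 0
  [1, 1, 1, 1] . pi = 1

Solving yields:
  pi_s_1 = 53/303
  pi_s_2 = 82/303
  pi_s_3 = 94/303
  pi_s_4 = 74/303

Verification (pi * P):
  53/303*1/10 + 82/303*1/4 + 94/303*1/4 + 74/303*1/20 = 53/303 = pi_s_1  (ok)
  53/303*1/10 + 82/303*11/20 + 94/303*1/10 + 74/303*3/10 = 82/303 = pi_s_2  (ok)
  53/303*2/5 + 82/303*3/20 + 94/303*1/4 + 74/303*1/2 = 94/303 = pi_s_3  (ok)
  53/303*2/5 + 82/303*1/20 + 94/303*2/5 + 74/303*3/20 = 74/303 = pi_s_4  (ok)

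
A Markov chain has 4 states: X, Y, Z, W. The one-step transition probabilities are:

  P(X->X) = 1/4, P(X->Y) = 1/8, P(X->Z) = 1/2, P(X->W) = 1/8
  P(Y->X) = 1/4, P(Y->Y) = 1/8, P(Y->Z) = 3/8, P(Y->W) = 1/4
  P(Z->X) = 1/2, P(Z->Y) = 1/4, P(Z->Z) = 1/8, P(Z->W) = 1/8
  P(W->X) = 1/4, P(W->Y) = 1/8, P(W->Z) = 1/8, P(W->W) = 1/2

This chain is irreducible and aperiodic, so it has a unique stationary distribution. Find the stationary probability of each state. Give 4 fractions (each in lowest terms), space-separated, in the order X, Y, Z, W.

Answer: 9/28 9/56 2/7 13/56

Derivation:
The stationary distribution satisfies pi = pi * P, i.e.:
  pi_X = 1/4*pi_X + 1/4*pi_Y + 1/2*pi_Z + 1/4*pi_W
  pi_Y = 1/8*pi_X + 1/8*pi_Y + 1/4*pi_Z + 1/8*pi_W
  pi_Z = 1/2*pi_X + 3/8*pi_Y + 1/8*pi_Z + 1/8*pi_W
  pi_W = 1/8*pi_X + 1/4*pi_Y + 1/8*pi_Z + 1/2*pi_W
with normalization: pi_X + pi_Y + pi_Z + pi_W = 1.

Using the first 3 balance equations plus normalization, the linear system A*pi = b is:
  [-3/4, 1/4, 1/2, 1/4] . pi = 0
  [1/8, -7/8, 1/4, 1/8] . pi = 0
  [1/2, 3/8, -7/8, 1/8] . pi = 0
  [1, 1, 1, 1] . pi = 1

Solving yields:
  pi_X = 9/28
  pi_Y = 9/56
  pi_Z = 2/7
  pi_W = 13/56

Verification (pi * P):
  9/28*1/4 + 9/56*1/4 + 2/7*1/2 + 13/56*1/4 = 9/28 = pi_X  (ok)
  9/28*1/8 + 9/56*1/8 + 2/7*1/4 + 13/56*1/8 = 9/56 = pi_Y  (ok)
  9/28*1/2 + 9/56*3/8 + 2/7*1/8 + 13/56*1/8 = 2/7 = pi_Z  (ok)
  9/28*1/8 + 9/56*1/4 + 2/7*1/8 + 13/56*1/2 = 13/56 = pi_W  (ok)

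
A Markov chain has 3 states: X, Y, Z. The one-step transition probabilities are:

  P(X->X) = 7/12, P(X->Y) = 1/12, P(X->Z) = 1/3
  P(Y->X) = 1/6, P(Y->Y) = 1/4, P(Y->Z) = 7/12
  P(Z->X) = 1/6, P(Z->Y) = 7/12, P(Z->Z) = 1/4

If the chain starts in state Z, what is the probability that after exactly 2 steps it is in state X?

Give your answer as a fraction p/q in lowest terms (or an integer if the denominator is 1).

Answer: 17/72

Derivation:
Computing P^2 by repeated multiplication:
P^1 =
  X: [7/12, 1/12, 1/3]
  Y: [1/6, 1/4, 7/12]
  Z: [1/6, 7/12, 1/4]
P^2 =
  X: [59/144, 19/72, 47/144]
  Y: [17/72, 5/12, 25/72]
  Z: [17/72, 11/36, 11/24]

(P^2)[Z -> X] = 17/72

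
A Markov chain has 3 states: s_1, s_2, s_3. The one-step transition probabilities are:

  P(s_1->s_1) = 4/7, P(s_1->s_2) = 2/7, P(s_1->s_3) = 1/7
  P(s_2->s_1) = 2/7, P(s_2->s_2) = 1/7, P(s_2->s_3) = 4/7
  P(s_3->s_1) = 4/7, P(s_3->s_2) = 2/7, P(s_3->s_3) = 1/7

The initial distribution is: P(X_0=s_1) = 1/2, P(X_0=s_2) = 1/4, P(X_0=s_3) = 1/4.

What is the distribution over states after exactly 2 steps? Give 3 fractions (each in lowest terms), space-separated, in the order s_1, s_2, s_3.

Answer: 1/2 1/4 1/4

Derivation:
Propagating the distribution step by step (d_{t+1} = d_t * P):
d_0 = (s_1=1/2, s_2=1/4, s_3=1/4)
  d_1[s_1] = 1/2*4/7 + 1/4*2/7 + 1/4*4/7 = 1/2
  d_1[s_2] = 1/2*2/7 + 1/4*1/7 + 1/4*2/7 = 1/4
  d_1[s_3] = 1/2*1/7 + 1/4*4/7 + 1/4*1/7 = 1/4
d_1 = (s_1=1/2, s_2=1/4, s_3=1/4)
  d_2[s_1] = 1/2*4/7 + 1/4*2/7 + 1/4*4/7 = 1/2
  d_2[s_2] = 1/2*2/7 + 1/4*1/7 + 1/4*2/7 = 1/4
  d_2[s_3] = 1/2*1/7 + 1/4*4/7 + 1/4*1/7 = 1/4
d_2 = (s_1=1/2, s_2=1/4, s_3=1/4)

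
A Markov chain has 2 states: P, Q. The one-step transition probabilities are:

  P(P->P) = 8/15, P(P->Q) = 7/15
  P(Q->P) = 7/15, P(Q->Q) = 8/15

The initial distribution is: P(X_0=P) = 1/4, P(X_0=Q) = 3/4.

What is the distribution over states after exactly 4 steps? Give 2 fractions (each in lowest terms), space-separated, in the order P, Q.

Answer: 101249/202500 101251/202500

Derivation:
Propagating the distribution step by step (d_{t+1} = d_t * P):
d_0 = (P=1/4, Q=3/4)
  d_1[P] = 1/4*8/15 + 3/4*7/15 = 29/60
  d_1[Q] = 1/4*7/15 + 3/4*8/15 = 31/60
d_1 = (P=29/60, Q=31/60)
  d_2[P] = 29/60*8/15 + 31/60*7/15 = 449/900
  d_2[Q] = 29/60*7/15 + 31/60*8/15 = 451/900
d_2 = (P=449/900, Q=451/900)
  d_3[P] = 449/900*8/15 + 451/900*7/15 = 6749/13500
  d_3[Q] = 449/900*7/15 + 451/900*8/15 = 6751/13500
d_3 = (P=6749/13500, Q=6751/13500)
  d_4[P] = 6749/13500*8/15 + 6751/13500*7/15 = 101249/202500
  d_4[Q] = 6749/13500*7/15 + 6751/13500*8/15 = 101251/202500
d_4 = (P=101249/202500, Q=101251/202500)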